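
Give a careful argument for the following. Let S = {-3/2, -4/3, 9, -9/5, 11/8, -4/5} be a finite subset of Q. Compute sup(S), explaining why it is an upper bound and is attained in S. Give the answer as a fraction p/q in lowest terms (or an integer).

S is finite, so sup(S) = max(S).
Sorted decreasing:
9, 11/8, -4/5, -4/3, -3/2, -9/5
The extremum is 9.
For every x in S, x <= 9. And 9 is in S, so it is attained.
Therefore sup(S) = 9.

9


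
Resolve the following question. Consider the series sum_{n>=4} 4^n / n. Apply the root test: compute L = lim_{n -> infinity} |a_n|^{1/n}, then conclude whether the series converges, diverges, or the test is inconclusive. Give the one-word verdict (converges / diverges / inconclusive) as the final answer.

Let a_n denote the general term. Form |a_n|^(1/n) and simplify:
|a_n|^(1/n) = 4/n^(1/n)
Take the limit as n -> infinity: L = 4.
Since L = 4 > 1, the root test implies divergence.

diverges


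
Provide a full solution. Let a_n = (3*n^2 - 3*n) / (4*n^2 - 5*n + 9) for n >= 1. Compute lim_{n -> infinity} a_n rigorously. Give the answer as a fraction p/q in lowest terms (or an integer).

Divide numerator and denominator by n^2, the highest power:
numerator / n^2 = 3 - 3/n
denominator / n^2 = 4 - 5/n + 9/n^2
As n -> infinity, all terms of the form c/n^k (k >= 1) tend to 0.
So numerator / n^2 -> 3 and denominator / n^2 -> 4.
Therefore lim a_n = 3/4.

3/4


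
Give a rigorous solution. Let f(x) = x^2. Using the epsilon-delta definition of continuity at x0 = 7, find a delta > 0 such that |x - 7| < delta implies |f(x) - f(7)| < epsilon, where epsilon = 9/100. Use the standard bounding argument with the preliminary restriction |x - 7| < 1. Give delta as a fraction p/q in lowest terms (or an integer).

Factor: |x^2 - (7)^2| = |x - 7| * |x + 7|.
Impose |x - 7| < 1 first. Then |x + 7| = |(x - 7) + 2*(7)| <= |x - 7| + 2*|7| < 1 + 14 = 15.
So |x^2 - (7)^2| < delta * 15.
We need delta * 15 <= 9/100, i.e. delta <= 9/100/15 = 3/500.
Since 3/500 < 1, this is tighter than 1; take delta = 3/500.
So delta = 3/500 works.

3/500


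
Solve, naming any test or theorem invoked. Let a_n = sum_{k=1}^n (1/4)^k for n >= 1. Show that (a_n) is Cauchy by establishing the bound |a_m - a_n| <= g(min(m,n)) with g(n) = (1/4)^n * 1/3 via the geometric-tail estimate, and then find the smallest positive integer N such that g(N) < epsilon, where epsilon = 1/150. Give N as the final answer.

For m > n >= 1: |a_m - a_n| = sum_{k=n+1}^m (1/4)^k < sum_{k=n+1}^infinity (1/4)^k = (1/4)^(n+1) / (1 - 1/4) = (1/4)^n * (1/4) * (4/3) = (1/4)^n * 1/3.
So g(n) = (1/4)^n / 3. Since g(n) -> 0, (a_n) is Cauchy.
Now solve g(N) < 1/150: (1/4)^N / 3 < 1/150 <=> 4^N > 1 / (3 * 1/150) = 50.
Check powers of 4: 4^2 = 16 <= 50, 4^3 = 64 > 50.
So the smallest such N is 3. Check: g(3) = 1/(3 * 64) = 1/192 < 1/150.

3


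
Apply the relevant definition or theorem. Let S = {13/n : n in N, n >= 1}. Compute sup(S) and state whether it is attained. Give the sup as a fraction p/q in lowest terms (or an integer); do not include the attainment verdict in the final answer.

Analysis:
- Values: 13, 13/2, 13/3, 13/4, ... strictly decreasing.
- The maximum is 13 (n=1); sup = 13 (attained).
- The set is bounded below by 0; 13/n -> 0 so 0 is the greatest lower bound.
- 0 is not in the set, so inf = 0 is not attained.
Conclusion: sup(S) = 13, attained in S.

13


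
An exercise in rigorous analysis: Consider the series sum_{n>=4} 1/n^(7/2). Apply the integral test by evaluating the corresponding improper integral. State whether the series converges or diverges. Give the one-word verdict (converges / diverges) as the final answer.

Let f(x) = x^(-7/2). Then f is positive, continuous, and decreasing on [4, infinity), so the integral test applies.
Compute the improper integral int_{4}^infinity f(x) dx:
  antiderivative F(x) = -2/(5*x^(5/2)).
  As x -> infinity, F(x) -> 0 (since p = 7/2 > 1).
  So int = F(infinity) - F(4) = 0 - (-1/80) = 1/80.
  Finite, so by the integral test, the series converges.

converges


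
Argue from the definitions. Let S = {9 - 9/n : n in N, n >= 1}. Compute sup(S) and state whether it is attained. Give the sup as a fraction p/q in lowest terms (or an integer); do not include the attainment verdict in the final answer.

Analysis:
- Values: 0, 9/2, 6, 27/4, ... strictly increasing.
- Minimum is 0 (n=1); inf = 0 (attained).
- 9 - 9/n -> 9 from below; sup = 9, not attained.
Conclusion: sup(S) = 9, not attained in S.

9


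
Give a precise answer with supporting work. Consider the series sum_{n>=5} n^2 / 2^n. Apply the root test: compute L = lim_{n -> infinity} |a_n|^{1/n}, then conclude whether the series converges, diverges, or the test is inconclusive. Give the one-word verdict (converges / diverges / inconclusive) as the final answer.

Let a_n denote the general term. Form |a_n|^(1/n) and simplify:
|a_n|^(1/n) = n^(2/n)/2
Take the limit as n -> infinity: L = 1/2.
Since L = 1/2 < 1, the root test implies convergence.

converges


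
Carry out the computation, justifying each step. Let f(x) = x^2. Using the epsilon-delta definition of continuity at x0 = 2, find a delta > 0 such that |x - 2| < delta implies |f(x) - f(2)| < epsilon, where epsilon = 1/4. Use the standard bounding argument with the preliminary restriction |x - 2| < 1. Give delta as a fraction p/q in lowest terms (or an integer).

Factor: |x^2 - (2)^2| = |x - 2| * |x + 2|.
Impose |x - 2| < 1 first. Then |x + 2| = |(x - 2) + 2*(2)| <= |x - 2| + 2*|2| < 1 + 4 = 5.
So |x^2 - (2)^2| < delta * 5.
We need delta * 5 <= 1/4, i.e. delta <= 1/4/5 = 1/20.
Since 1/20 < 1, this is tighter than 1; take delta = 1/20.
So delta = 1/20 works.

1/20


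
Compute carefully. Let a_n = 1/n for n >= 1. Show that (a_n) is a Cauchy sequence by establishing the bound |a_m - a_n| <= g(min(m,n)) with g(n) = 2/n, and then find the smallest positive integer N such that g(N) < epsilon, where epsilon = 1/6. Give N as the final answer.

For any m, n >= 1, by the triangle inequality:
|a_m - a_n| = |1/m - 1/n| <= 1/m + 1/n <= 2/min(m,n).
So g(n) = 2/n bounds the Cauchy difference. Since g(n) -> 0, (a_n) is Cauchy.
Now solve g(N) < 1/6: 2/N < 1/6 <=> N > 2 / (1/6) = 12.
The smallest integer strictly greater than 12 is N = 13.
Check: g(13) = 2/13 = 2/13 < 1/6; g(12) = 1/6 >= 1/6. So N = 13.

13


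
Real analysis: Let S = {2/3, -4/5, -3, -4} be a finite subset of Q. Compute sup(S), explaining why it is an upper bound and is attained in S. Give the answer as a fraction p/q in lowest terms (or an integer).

S is finite, so sup(S) = max(S).
Sorted decreasing:
2/3, -4/5, -3, -4
The extremum is 2/3.
For every x in S, x <= 2/3. And 2/3 is in S, so it is attained.
Therefore sup(S) = 2/3.

2/3


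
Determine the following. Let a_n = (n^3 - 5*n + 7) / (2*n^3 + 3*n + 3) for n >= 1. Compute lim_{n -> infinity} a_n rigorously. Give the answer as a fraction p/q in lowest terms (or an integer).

Divide numerator and denominator by n^3, the highest power:
numerator / n^3 = 1 - 5/n^2 + 7/n^3
denominator / n^3 = 2 + 3/n^2 + 3/n^3
As n -> infinity, all terms of the form c/n^k (k >= 1) tend to 0.
So numerator / n^3 -> 1 and denominator / n^3 -> 2.
Therefore lim a_n = 1/2.

1/2


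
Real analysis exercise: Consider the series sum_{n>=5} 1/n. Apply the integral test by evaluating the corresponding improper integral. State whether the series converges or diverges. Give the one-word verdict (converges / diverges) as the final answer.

Let f(x) = 1/x. Then f is positive, continuous, and decreasing on [5, infinity), so the integral test applies.
Compute the improper integral int_{5}^infinity f(x) dx:
  antiderivative F(x) = log(x).
  As x -> infinity, log(x) -> infinity.
  So int = infinity - log(5) = infinity. By the integral test, the series diverges.

diverges


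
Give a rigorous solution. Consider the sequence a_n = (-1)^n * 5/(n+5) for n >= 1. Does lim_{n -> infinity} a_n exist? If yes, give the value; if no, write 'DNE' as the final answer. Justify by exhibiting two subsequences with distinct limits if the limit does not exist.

Examine the behaviour of a_n along subsequences.
Even-n subsequence a_{2k} = 5/(2k+5) -> 0. Odd-n subsequence a_{2k+1} = -5/(2k+6) -> 0. Both tend to 0, which suggests the limit is 0; verify directly.
|a_n - 0| = 5/(n+5) < 5/n for every n >= 1.
Given epsilon > 0, choose a positive integer N > 5/epsilon. Then for all n >= N, |a_n| < 5/n <= 5/N < epsilon.
So by the definition of the limit, lim a_n exists and equals 0.

0


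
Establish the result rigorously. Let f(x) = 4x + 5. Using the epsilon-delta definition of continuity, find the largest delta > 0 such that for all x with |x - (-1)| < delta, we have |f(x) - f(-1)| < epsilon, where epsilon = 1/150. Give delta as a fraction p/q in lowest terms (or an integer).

We compute f(-1) = 4*(-1) + 5 = 1.
|f(x) - f(-1)| = |4x + 5 - (1)| = |4(x - (-1))| = 4|x - (-1)|.
We need 4|x - (-1)| < 1/150, i.e. |x - (-1)| < 1/150 / 4 = 1/600.
So any delta <= 1/600 works. Conversely, if delta > 1/600, then x = -1 + 1/600 satisfies |x - (-1)| = 1/600 < delta but |f(x) - f(-1)| = 4 * 1/600 = 1/150, which is not < 1/150; so no larger delta works.
Hence the largest such delta is 1/600.

1/600


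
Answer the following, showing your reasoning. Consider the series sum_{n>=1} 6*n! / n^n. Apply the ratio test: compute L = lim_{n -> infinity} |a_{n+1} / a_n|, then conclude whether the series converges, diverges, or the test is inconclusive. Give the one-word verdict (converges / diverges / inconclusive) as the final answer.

Let a_n denote the general term. Form the ratio a_{n+1}/a_n and simplify:
a_{n+1}/a_n = (n/(n + 1))^n
Take the limit as n -> infinity: L = exp(-1).
Since L = exp(-1) < 1, the ratio test implies the series converges.

converges


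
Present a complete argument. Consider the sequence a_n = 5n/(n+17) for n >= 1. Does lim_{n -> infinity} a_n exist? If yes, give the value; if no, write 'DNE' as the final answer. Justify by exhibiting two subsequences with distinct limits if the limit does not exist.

Examine the behaviour of a_n along subsequences.
Even-n subsequence a_{2k} = 5(2k)/(2k+17) -> 5. Odd-n subsequence a_{2k+1} = 5(2k+1)/(2k+18) -> 5. Both tend to 5, which suggests the limit is 5; verify directly.
|a_n - 5| = |5n - 5(n+17)| / (n+17) = 85/(n+17) < 85/n for every n >= 1.
Given epsilon > 0, choose a positive integer N > 85/epsilon. Then for all n >= N, |a_n - 5| < 85/n <= 85/N < epsilon.
So by the definition of the limit, lim a_n exists and equals 5.

5


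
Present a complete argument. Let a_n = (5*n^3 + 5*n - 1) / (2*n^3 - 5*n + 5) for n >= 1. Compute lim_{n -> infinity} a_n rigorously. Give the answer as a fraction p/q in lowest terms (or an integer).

Divide numerator and denominator by n^3, the highest power:
numerator / n^3 = 5 + 5/n^2 - 1/n^3
denominator / n^3 = 2 - 5/n^2 + 5/n^3
As n -> infinity, all terms of the form c/n^k (k >= 1) tend to 0.
So numerator / n^3 -> 5 and denominator / n^3 -> 2.
Therefore lim a_n = 5/2.

5/2


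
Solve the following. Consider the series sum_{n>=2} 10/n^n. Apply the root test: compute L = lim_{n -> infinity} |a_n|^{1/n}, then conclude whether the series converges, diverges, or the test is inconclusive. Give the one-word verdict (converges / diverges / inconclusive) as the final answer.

Let a_n denote the general term. Form |a_n|^(1/n) and simplify:
|a_n|^(1/n) = 10^(1/n)/n
Take the limit as n -> infinity: L = 0.
Since L = 0 < 1, the root test implies convergence.

converges


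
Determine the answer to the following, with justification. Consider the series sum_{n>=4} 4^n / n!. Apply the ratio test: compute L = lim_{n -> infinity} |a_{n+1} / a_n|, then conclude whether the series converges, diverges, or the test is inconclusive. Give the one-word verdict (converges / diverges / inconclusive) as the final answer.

Let a_n denote the general term. Form the ratio a_{n+1}/a_n and simplify:
a_{n+1}/a_n = 4/(n + 1)
Take the limit as n -> infinity: L = 0.
Since L = 0 < 1, the ratio test implies the series converges.

converges


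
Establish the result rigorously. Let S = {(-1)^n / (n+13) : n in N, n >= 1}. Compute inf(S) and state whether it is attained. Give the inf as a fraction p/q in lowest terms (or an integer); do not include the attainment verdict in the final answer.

Analysis:
- Values: -1/14, 1/15, -1/16, 1/17, -1/18, ...
- Positive terms (even n): 1/(2+13), 1/(4+13), ... decreasing -> max = 1/15 (n=2).
- Negative terms (odd n): -1/(1+13), -1/(3+13), ... increasing -> min = -1/14 (n=1).
- So sup = 1/15 (attained at n=2); inf = -1/14 (attained at n=1).
Conclusion: inf(S) = -1/14, attained in S.

-1/14


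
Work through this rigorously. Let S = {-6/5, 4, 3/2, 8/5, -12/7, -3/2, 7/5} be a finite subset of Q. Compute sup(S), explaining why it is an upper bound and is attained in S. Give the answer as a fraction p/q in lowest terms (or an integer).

S is finite, so sup(S) = max(S).
Sorted decreasing:
4, 8/5, 3/2, 7/5, -6/5, -3/2, -12/7
The extremum is 4.
For every x in S, x <= 4. And 4 is in S, so it is attained.
Therefore sup(S) = 4.

4


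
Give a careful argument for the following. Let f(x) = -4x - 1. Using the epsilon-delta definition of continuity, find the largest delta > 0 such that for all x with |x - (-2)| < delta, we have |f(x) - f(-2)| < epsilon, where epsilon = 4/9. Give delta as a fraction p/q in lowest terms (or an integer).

We compute f(-2) = -4*(-2) - 1 = 7.
|f(x) - f(-2)| = |-4x - 1 - (7)| = |-4(x - (-2))| = 4|x - (-2)|.
We need 4|x - (-2)| < 4/9, i.e. |x - (-2)| < 4/9 / 4 = 1/9.
So any delta <= 1/9 works. Conversely, if delta > 1/9, then x = -2 + 1/9 satisfies |x - (-2)| = 1/9 < delta but |f(x) - f(-2)| = 4 * 1/9 = 4/9, which is not < 4/9; so no larger delta works.
Hence the largest such delta is 1/9.

1/9


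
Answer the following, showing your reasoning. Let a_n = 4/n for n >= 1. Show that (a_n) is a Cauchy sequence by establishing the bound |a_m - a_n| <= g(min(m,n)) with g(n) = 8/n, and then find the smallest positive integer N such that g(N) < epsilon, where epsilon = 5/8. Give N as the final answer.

For any m, n >= 1, by the triangle inequality:
|a_m - a_n| = |4/m - 4/n| <= 4*1/m + 4*1/n <= 8/min(m,n).
So g(n) = 8/n bounds the Cauchy difference. Since g(n) -> 0, (a_n) is Cauchy.
Now solve g(N) < 5/8: 8/N < 5/8 <=> N > 8 / (5/8) = 64/5.
The smallest integer strictly greater than 64/5 is N = 13.
Check: g(13) = 8/13 = 8/13 < 5/8; g(12) = 2/3 >= 5/8. So N = 13.

13


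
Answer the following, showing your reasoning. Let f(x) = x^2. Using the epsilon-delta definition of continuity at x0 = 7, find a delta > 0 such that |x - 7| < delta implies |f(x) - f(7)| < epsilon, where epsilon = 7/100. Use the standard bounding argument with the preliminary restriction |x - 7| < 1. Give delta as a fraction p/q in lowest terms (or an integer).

Factor: |x^2 - (7)^2| = |x - 7| * |x + 7|.
Impose |x - 7| < 1 first. Then |x + 7| = |(x - 7) + 2*(7)| <= |x - 7| + 2*|7| < 1 + 14 = 15.
So |x^2 - (7)^2| < delta * 15.
We need delta * 15 <= 7/100, i.e. delta <= 7/100/15 = 7/1500.
Since 7/1500 < 1, this is tighter than 1; take delta = 7/1500.
So delta = 7/1500 works.

7/1500


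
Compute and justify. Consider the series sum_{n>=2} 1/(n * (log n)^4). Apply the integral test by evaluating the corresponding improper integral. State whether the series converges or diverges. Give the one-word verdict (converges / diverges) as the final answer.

Let f(x) = 1/(x*log(x)^4). Then f is positive, continuous, and decreasing on [2, infinity), so the integral test applies.
Compute the improper integral int_{2}^infinity f(x) dx:
  antiderivative F(x) = -1/(3*log(x)^3).
  F(x) -> 0 as x -> infinity.  int = 0 - F(2) = 1/(3*log(2)^3) < infinity. By the integral test, the series converges.

converges


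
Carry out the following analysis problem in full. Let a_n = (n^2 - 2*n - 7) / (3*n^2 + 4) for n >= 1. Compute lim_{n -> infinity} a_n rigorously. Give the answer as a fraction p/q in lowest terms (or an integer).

Divide numerator and denominator by n^2, the highest power:
numerator / n^2 = 1 - 2/n - 7/n^2
denominator / n^2 = 3 + 4/n^2
As n -> infinity, all terms of the form c/n^k (k >= 1) tend to 0.
So numerator / n^2 -> 1 and denominator / n^2 -> 3.
Therefore lim a_n = 1/3.

1/3


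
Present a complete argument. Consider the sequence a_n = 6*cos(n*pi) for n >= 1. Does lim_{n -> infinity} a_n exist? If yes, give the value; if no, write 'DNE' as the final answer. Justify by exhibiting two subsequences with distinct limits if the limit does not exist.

Examine the behaviour of a_n along subsequences.
cos(n*pi) = (-1)^n, so a_n = 6*(-1)^n. a_{2k} = 6 -> 6. a_{2k+1} = -6 -> -6.
Since these two subsequential limits are 6 and -6, distinct, the full sequence cannot converge (a convergent sequence has all subsequences tending to the same limit). So lim a_n does not exist.

DNE


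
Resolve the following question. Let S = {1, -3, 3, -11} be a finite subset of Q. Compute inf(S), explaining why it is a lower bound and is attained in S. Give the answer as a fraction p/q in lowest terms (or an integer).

S is finite, so inf(S) = min(S).
Sorted increasing:
-11, -3, 1, 3
The extremum is -11.
For every x in S, x >= -11. And -11 is in S, so it is attained.
Therefore inf(S) = -11.

-11


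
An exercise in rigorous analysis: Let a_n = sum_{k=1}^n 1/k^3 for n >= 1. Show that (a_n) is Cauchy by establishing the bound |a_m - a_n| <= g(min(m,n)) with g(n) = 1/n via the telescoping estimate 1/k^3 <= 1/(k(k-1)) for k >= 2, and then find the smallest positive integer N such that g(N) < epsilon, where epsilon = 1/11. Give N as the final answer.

For m > n >= 1: |a_m - a_n| = sum_{k=n+1}^m 1/k^3.
Use 1/k^3 <= 1/(k(k-1)) = 1/(k-1) - 1/k for k >= 2 (which holds since k^3 >= k^2 >= k(k-1) for k >= 2):
sum_{k=n+1}^m 1/k^3 <= sum_{k=n+1}^m (1/(k-1) - 1/k) = 1/n - 1/m <= 1/n.
By symmetry the same bound holds with n,m swapped, so |a_m - a_n| <= 1/min(m,n) = g(min(m,n)). Since g(n) -> 0, (a_n) is Cauchy.
Now solve g(N) < 1/11: 1/N < 1/11 <=> N > 1/(1/11) = 11.
The smallest integer strictly greater than 11 is N = 12.
Check: g(12) = 1/12 < 1/11; g(11) = 1/11 >= 1/11. So N = 12.

12


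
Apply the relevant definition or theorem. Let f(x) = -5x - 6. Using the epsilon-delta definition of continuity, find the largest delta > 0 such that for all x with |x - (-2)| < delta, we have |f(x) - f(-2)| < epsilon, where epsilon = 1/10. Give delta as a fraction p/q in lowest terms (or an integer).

We compute f(-2) = -5*(-2) - 6 = 4.
|f(x) - f(-2)| = |-5x - 6 - (4)| = |-5(x - (-2))| = 5|x - (-2)|.
We need 5|x - (-2)| < 1/10, i.e. |x - (-2)| < 1/10 / 5 = 1/50.
So any delta <= 1/50 works. Conversely, if delta > 1/50, then x = -2 + 1/50 satisfies |x - (-2)| = 1/50 < delta but |f(x) - f(-2)| = 5 * 1/50 = 1/10, which is not < 1/10; so no larger delta works.
Hence the largest such delta is 1/50.

1/50


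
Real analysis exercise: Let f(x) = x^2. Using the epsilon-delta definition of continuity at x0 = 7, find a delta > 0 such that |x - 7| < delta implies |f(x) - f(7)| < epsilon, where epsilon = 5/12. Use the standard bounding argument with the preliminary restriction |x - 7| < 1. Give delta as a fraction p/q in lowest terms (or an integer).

Factor: |x^2 - (7)^2| = |x - 7| * |x + 7|.
Impose |x - 7| < 1 first. Then |x + 7| = |(x - 7) + 2*(7)| <= |x - 7| + 2*|7| < 1 + 14 = 15.
So |x^2 - (7)^2| < delta * 15.
We need delta * 15 <= 5/12, i.e. delta <= 5/12/15 = 1/36.
Since 1/36 < 1, this is tighter than 1; take delta = 1/36.
So delta = 1/36 works.

1/36


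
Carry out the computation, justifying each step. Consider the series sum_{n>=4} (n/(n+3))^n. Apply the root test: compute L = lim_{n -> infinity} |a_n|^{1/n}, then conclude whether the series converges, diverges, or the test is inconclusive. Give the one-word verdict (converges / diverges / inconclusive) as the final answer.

Let a_n denote the general term. Form |a_n|^(1/n) and simplify:
|a_n|^(1/n) = n/(n + 3)
Take the limit as n -> infinity: L = 1.
Since L = 1, the root test is inconclusive. (In fact a_n = (n/(n+3))^n -> e^(-3) != 0, so the nth-term test shows divergence; but the root test itself gives no conclusion.)

inconclusive


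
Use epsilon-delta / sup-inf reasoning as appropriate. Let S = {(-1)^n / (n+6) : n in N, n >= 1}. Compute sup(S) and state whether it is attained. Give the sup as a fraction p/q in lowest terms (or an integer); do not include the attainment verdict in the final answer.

Analysis:
- Values: -1/7, 1/8, -1/9, 1/10, -1/11, ...
- Positive terms (even n): 1/(2+6), 1/(4+6), ... decreasing -> max = 1/8 (n=2).
- Negative terms (odd n): -1/(1+6), -1/(3+6), ... increasing -> min = -1/7 (n=1).
- So sup = 1/8 (attained at n=2); inf = -1/7 (attained at n=1).
Conclusion: sup(S) = 1/8, attained in S.

1/8


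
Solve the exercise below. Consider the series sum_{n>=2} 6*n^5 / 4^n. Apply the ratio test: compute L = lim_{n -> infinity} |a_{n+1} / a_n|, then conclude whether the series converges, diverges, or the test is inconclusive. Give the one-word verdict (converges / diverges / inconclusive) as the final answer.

Let a_n denote the general term. Form the ratio a_{n+1}/a_n and simplify:
a_{n+1}/a_n = (n + 1)^5/(4*n^5)
Take the limit as n -> infinity: L = 1/4.
Since L = 1/4 < 1, the ratio test implies the series converges.

converges


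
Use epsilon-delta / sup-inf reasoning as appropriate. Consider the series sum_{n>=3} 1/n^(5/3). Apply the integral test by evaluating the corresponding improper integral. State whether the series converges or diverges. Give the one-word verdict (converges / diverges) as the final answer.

Let f(x) = x^(-5/3). Then f is positive, continuous, and decreasing on [3, infinity), so the integral test applies.
Compute the improper integral int_{3}^infinity f(x) dx:
  antiderivative F(x) = -3/(2*x^(2/3)).
  As x -> infinity, F(x) -> 0 (since p = 5/3 > 1).
  So int = F(infinity) - F(3) = 0 - (-3^(1/3)/2) = 3^(1/3)/2.
  Finite, so by the integral test, the series converges.

converges


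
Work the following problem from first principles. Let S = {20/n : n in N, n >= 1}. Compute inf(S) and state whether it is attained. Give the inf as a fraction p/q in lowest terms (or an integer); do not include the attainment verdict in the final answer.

Analysis:
- Values: 20, 10, 20/3, 5, ... strictly decreasing.
- The maximum is 20 (n=1); sup = 20 (attained).
- The set is bounded below by 0; 20/n -> 0 so 0 is the greatest lower bound.
- 0 is not in the set, so inf = 0 is not attained.
Conclusion: inf(S) = 0, not attained in S.

0


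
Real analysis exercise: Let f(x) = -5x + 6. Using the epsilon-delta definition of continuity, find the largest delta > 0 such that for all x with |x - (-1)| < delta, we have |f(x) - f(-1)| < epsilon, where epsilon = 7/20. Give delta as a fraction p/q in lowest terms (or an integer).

We compute f(-1) = -5*(-1) + 6 = 11.
|f(x) - f(-1)| = |-5x + 6 - (11)| = |-5(x - (-1))| = 5|x - (-1)|.
We need 5|x - (-1)| < 7/20, i.e. |x - (-1)| < 7/20 / 5 = 7/100.
So any delta <= 7/100 works. Conversely, if delta > 7/100, then x = -1 + 7/100 satisfies |x - (-1)| = 7/100 < delta but |f(x) - f(-1)| = 5 * 7/100 = 7/20, which is not < 7/20; so no larger delta works.
Hence the largest such delta is 7/100.

7/100


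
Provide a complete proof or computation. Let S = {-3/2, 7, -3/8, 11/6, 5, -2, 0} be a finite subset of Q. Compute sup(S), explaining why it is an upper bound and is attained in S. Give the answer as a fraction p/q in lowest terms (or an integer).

S is finite, so sup(S) = max(S).
Sorted decreasing:
7, 5, 11/6, 0, -3/8, -3/2, -2
The extremum is 7.
For every x in S, x <= 7. And 7 is in S, so it is attained.
Therefore sup(S) = 7.

7


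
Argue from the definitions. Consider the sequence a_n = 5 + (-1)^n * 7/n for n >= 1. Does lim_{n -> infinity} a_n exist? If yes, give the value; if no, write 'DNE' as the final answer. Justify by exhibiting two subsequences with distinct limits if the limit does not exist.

Examine the behaviour of a_n along subsequences.
Even-n subsequence a_{2k} = 5 + 7/(2k) -> 5. Odd-n subsequence a_{2k+1} = 5 - 7/(2k+1) -> 5. Both tend to 5, which suggests the limit is 5; verify directly.
|a_n - 5| = |(-1)^n * 7/n| = 7/n for every n >= 1.
Given epsilon > 0, choose a positive integer N > 7/epsilon. Then for all n >= N, |a_n - 5| = 7/n <= 7/N < epsilon.
So by the definition of the limit, lim a_n exists and equals 5.

5


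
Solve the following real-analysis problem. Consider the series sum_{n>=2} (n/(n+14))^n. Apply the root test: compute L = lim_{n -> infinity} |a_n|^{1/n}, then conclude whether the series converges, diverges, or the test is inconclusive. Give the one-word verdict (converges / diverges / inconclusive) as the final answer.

Let a_n denote the general term. Form |a_n|^(1/n) and simplify:
|a_n|^(1/n) = n/(n + 14)
Take the limit as n -> infinity: L = 1.
Since L = 1, the root test is inconclusive. (In fact a_n = (n/(n+14))^n -> e^(-14) != 0, so the nth-term test shows divergence; but the root test itself gives no conclusion.)

inconclusive


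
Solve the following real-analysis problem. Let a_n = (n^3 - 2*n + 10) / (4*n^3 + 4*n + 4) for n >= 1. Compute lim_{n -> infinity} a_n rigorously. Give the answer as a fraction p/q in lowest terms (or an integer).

Divide numerator and denominator by n^3, the highest power:
numerator / n^3 = 1 - 2/n^2 + 10/n^3
denominator / n^3 = 4 + 4/n^2 + 4/n^3
As n -> infinity, all terms of the form c/n^k (k >= 1) tend to 0.
So numerator / n^3 -> 1 and denominator / n^3 -> 4.
Therefore lim a_n = 1/4.

1/4


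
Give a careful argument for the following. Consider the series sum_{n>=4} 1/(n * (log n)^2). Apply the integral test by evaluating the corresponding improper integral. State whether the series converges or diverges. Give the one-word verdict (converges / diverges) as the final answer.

Let f(x) = 1/(x*log(x)^2). Then f is positive, continuous, and decreasing on [4, infinity), so the integral test applies.
Compute the improper integral int_{4}^infinity f(x) dx:
  antiderivative F(x) = -1/log(x).
  F(x) -> 0 as x -> infinity.  int = 0 - F(4) = 1/log(4) < infinity. By the integral test, the series converges.

converges


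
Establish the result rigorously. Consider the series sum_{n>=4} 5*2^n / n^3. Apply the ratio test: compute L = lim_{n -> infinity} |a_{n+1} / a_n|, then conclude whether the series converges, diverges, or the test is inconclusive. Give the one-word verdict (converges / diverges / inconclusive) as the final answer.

Let a_n denote the general term. Form the ratio a_{n+1}/a_n and simplify:
a_{n+1}/a_n = 2*n^3/(n + 1)^3
Take the limit as n -> infinity: L = 2.
Since L = 2 > 1 (or L = infinity), the ratio test implies the series diverges.

diverges


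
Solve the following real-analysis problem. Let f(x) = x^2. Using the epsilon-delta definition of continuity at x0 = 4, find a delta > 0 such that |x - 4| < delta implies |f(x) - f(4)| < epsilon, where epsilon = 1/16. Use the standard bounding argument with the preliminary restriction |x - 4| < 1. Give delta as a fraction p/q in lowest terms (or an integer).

Factor: |x^2 - (4)^2| = |x - 4| * |x + 4|.
Impose |x - 4| < 1 first. Then |x + 4| = |(x - 4) + 2*(4)| <= |x - 4| + 2*|4| < 1 + 8 = 9.
So |x^2 - (4)^2| < delta * 9.
We need delta * 9 <= 1/16, i.e. delta <= 1/16/9 = 1/144.
Since 1/144 < 1, this is tighter than 1; take delta = 1/144.
So delta = 1/144 works.

1/144


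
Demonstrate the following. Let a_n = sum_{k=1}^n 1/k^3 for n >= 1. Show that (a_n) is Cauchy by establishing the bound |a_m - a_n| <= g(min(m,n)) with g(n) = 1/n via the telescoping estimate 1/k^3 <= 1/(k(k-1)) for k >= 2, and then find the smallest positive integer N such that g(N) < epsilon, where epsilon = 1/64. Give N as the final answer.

For m > n >= 1: |a_m - a_n| = sum_{k=n+1}^m 1/k^3.
Use 1/k^3 <= 1/(k(k-1)) = 1/(k-1) - 1/k for k >= 2 (which holds since k^3 >= k^2 >= k(k-1) for k >= 2):
sum_{k=n+1}^m 1/k^3 <= sum_{k=n+1}^m (1/(k-1) - 1/k) = 1/n - 1/m <= 1/n.
By symmetry the same bound holds with n,m swapped, so |a_m - a_n| <= 1/min(m,n) = g(min(m,n)). Since g(n) -> 0, (a_n) is Cauchy.
Now solve g(N) < 1/64: 1/N < 1/64 <=> N > 1/(1/64) = 64.
The smallest integer strictly greater than 64 is N = 65.
Check: g(65) = 1/65 < 1/64; g(64) = 1/64 >= 1/64. So N = 65.

65


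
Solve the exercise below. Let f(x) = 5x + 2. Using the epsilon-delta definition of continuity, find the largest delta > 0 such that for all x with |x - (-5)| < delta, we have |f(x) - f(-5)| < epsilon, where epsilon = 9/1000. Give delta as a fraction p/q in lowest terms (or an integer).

We compute f(-5) = 5*(-5) + 2 = -23.
|f(x) - f(-5)| = |5x + 2 - (-23)| = |5(x - (-5))| = 5|x - (-5)|.
We need 5|x - (-5)| < 9/1000, i.e. |x - (-5)| < 9/1000 / 5 = 9/5000.
So any delta <= 9/5000 works. Conversely, if delta > 9/5000, then x = -5 + 9/5000 satisfies |x - (-5)| = 9/5000 < delta but |f(x) - f(-5)| = 5 * 9/5000 = 9/1000, which is not < 9/1000; so no larger delta works.
Hence the largest such delta is 9/5000.

9/5000


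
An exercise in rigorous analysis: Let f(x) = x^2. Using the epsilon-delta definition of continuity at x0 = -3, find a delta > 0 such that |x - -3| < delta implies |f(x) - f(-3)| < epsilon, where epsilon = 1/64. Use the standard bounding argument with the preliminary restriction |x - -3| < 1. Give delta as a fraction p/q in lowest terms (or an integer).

Factor: |x^2 - (-3)^2| = |x - -3| * |x + -3|.
Impose |x - -3| < 1 first. Then |x + -3| = |(x - -3) + 2*(-3)| <= |x - -3| + 2*|-3| < 1 + 6 = 7.
So |x^2 - (-3)^2| < delta * 7.
We need delta * 7 <= 1/64, i.e. delta <= 1/64/7 = 1/448.
Since 1/448 < 1, this is tighter than 1; take delta = 1/448.
So delta = 1/448 works.

1/448


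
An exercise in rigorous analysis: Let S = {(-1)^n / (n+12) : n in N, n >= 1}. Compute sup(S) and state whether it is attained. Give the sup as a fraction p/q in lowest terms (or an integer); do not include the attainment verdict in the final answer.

Analysis:
- Values: -1/13, 1/14, -1/15, 1/16, -1/17, ...
- Positive terms (even n): 1/(2+12), 1/(4+12), ... decreasing -> max = 1/14 (n=2).
- Negative terms (odd n): -1/(1+12), -1/(3+12), ... increasing -> min = -1/13 (n=1).
- So sup = 1/14 (attained at n=2); inf = -1/13 (attained at n=1).
Conclusion: sup(S) = 1/14, attained in S.

1/14


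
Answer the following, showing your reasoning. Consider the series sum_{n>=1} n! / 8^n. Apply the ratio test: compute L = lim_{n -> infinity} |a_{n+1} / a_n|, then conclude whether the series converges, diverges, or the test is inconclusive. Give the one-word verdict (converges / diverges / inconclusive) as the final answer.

Let a_n denote the general term. Form the ratio a_{n+1}/a_n and simplify:
a_{n+1}/a_n = n/8 + 1/8
Take the limit as n -> infinity: L = infinity.
Since L = infinity > 1 (or L = infinity), the ratio test implies the series diverges.

diverges


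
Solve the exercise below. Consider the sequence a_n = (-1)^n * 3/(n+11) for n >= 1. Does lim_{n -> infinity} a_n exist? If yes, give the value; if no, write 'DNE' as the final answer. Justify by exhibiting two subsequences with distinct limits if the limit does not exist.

Examine the behaviour of a_n along subsequences.
Even-n subsequence a_{2k} = 3/(2k+11) -> 0. Odd-n subsequence a_{2k+1} = -3/(2k+12) -> 0. Both tend to 0, which suggests the limit is 0; verify directly.
|a_n - 0| = 3/(n+11) < 3/n for every n >= 1.
Given epsilon > 0, choose a positive integer N > 3/epsilon. Then for all n >= N, |a_n| < 3/n <= 3/N < epsilon.
So by the definition of the limit, lim a_n exists and equals 0.

0


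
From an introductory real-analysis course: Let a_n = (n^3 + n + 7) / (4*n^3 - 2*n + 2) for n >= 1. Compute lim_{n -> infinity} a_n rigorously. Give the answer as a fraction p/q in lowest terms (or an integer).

Divide numerator and denominator by n^3, the highest power:
numerator / n^3 = 1 + n^(-2) + 7/n^3
denominator / n^3 = 4 - 2/n^2 + 2/n^3
As n -> infinity, all terms of the form c/n^k (k >= 1) tend to 0.
So numerator / n^3 -> 1 and denominator / n^3 -> 4.
Therefore lim a_n = 1/4.

1/4


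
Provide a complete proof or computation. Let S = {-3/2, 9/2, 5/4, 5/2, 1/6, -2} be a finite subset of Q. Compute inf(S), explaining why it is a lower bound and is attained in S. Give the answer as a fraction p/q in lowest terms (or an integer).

S is finite, so inf(S) = min(S).
Sorted increasing:
-2, -3/2, 1/6, 5/4, 5/2, 9/2
The extremum is -2.
For every x in S, x >= -2. And -2 is in S, so it is attained.
Therefore inf(S) = -2.

-2


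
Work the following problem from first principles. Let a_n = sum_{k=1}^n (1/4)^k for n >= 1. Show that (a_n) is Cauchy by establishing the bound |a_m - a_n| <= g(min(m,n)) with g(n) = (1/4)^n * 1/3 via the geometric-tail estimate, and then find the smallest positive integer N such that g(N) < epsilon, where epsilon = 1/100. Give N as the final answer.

For m > n >= 1: |a_m - a_n| = sum_{k=n+1}^m (1/4)^k < sum_{k=n+1}^infinity (1/4)^k = (1/4)^(n+1) / (1 - 1/4) = (1/4)^n * (1/4) * (4/3) = (1/4)^n * 1/3.
So g(n) = (1/4)^n / 3. Since g(n) -> 0, (a_n) is Cauchy.
Now solve g(N) < 1/100: (1/4)^N / 3 < 1/100 <=> 4^N > 1 / (3 * 1/100) = 100/3.
Check powers of 4: 4^2 = 16 <= 100/3, 4^3 = 64 > 100/3.
So the smallest such N is 3. Check: g(3) = 1/(3 * 64) = 1/192 < 1/100.

3


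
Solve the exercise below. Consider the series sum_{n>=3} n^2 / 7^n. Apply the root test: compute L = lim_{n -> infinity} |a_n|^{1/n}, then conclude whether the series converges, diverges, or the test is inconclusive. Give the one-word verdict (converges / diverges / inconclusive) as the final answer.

Let a_n denote the general term. Form |a_n|^(1/n) and simplify:
|a_n|^(1/n) = n^(2/n)/7
Take the limit as n -> infinity: L = 1/7.
Since L = 1/7 < 1, the root test implies convergence.

converges


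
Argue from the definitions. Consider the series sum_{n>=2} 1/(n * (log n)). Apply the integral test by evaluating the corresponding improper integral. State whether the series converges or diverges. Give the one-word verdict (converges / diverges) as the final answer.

Let f(x) = 1/(x*log(x)). Then f is positive, continuous, and decreasing on [2, infinity), so the integral test applies.
Compute the improper integral int_{2}^infinity f(x) dx:
  antiderivative F(x) = log(log(x)).
  F(x) = log(log(x)) -> infinity as x -> infinity. The integral diverges, so by the integral test, the series diverges.

diverges


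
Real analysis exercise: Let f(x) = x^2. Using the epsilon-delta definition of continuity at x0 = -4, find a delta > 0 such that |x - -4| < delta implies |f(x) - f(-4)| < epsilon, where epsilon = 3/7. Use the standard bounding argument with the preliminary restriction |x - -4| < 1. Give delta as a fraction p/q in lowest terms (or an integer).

Factor: |x^2 - (-4)^2| = |x - -4| * |x + -4|.
Impose |x - -4| < 1 first. Then |x + -4| = |(x - -4) + 2*(-4)| <= |x - -4| + 2*|-4| < 1 + 8 = 9.
So |x^2 - (-4)^2| < delta * 9.
We need delta * 9 <= 3/7, i.e. delta <= 3/7/9 = 1/21.
Since 1/21 < 1, this is tighter than 1; take delta = 1/21.
So delta = 1/21 works.

1/21


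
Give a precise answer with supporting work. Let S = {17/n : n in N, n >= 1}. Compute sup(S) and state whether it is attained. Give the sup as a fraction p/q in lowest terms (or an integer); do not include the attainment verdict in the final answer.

Analysis:
- Values: 17, 17/2, 17/3, 17/4, ... strictly decreasing.
- The maximum is 17 (n=1); sup = 17 (attained).
- The set is bounded below by 0; 17/n -> 0 so 0 is the greatest lower bound.
- 0 is not in the set, so inf = 0 is not attained.
Conclusion: sup(S) = 17, attained in S.

17


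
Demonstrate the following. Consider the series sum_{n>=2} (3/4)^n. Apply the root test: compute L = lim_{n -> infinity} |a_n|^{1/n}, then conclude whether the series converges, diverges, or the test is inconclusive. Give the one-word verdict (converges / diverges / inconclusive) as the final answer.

Let a_n denote the general term. Form |a_n|^(1/n) and simplify:
|a_n|^(1/n) = 3/4
Take the limit as n -> infinity: L = 3/4.
Since L = 3/4 < 1, the root test implies convergence.

converges


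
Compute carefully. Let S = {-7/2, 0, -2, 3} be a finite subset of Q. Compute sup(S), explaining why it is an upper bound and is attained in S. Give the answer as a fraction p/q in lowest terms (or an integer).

S is finite, so sup(S) = max(S).
Sorted decreasing:
3, 0, -2, -7/2
The extremum is 3.
For every x in S, x <= 3. And 3 is in S, so it is attained.
Therefore sup(S) = 3.

3


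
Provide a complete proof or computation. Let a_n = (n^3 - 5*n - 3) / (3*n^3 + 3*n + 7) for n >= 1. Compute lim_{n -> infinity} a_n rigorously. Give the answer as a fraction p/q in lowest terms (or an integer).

Divide numerator and denominator by n^3, the highest power:
numerator / n^3 = 1 - 5/n^2 - 3/n^3
denominator / n^3 = 3 + 3/n^2 + 7/n^3
As n -> infinity, all terms of the form c/n^k (k >= 1) tend to 0.
So numerator / n^3 -> 1 and denominator / n^3 -> 3.
Therefore lim a_n = 1/3.

1/3


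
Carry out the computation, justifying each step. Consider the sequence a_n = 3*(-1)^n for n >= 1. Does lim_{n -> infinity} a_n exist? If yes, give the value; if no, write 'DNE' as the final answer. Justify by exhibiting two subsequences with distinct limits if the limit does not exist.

Examine the behaviour of a_n along subsequences.
Even-n subsequence a_{2k} = 3 -> 3. Odd-n subsequence a_{2k+1} = -3 -> -3.
Since these two subsequential limits are 3 and -3, distinct, the full sequence cannot converge (a convergent sequence has all subsequences tending to the same limit). So lim a_n does not exist.

DNE


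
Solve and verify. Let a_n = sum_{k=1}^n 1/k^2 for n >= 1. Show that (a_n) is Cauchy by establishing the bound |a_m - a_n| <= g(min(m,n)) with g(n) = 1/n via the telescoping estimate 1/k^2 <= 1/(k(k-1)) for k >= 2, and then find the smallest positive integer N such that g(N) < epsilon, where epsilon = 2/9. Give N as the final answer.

For m > n >= 1: |a_m - a_n| = sum_{k=n+1}^m 1/k^2.
Use 1/k^2 <= 1/(k(k-1)) = 1/(k-1) - 1/k for k >= 2:
sum_{k=n+1}^m 1/k^2 <= sum_{k=n+1}^m (1/(k-1) - 1/k) = 1/n - 1/m <= 1/n.
By symmetry the same bound holds with n,m swapped, so |a_m - a_n| <= 1/min(m,n) = g(min(m,n)). Since g(n) -> 0, (a_n) is Cauchy.
Now solve g(N) < 2/9: 1/N < 2/9 <=> N > 1/(2/9) = 9/2.
The smallest integer strictly greater than 9/2 is N = 5.
Check: g(5) = 1/5 < 2/9; g(4) = 1/4 >= 2/9. So N = 5.

5


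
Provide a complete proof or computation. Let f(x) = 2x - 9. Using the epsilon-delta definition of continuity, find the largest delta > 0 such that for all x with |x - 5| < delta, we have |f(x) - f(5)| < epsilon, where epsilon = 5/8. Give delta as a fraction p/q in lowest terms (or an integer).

We compute f(5) = 2*(5) - 9 = 1.
|f(x) - f(5)| = |2x - 9 - (1)| = |2(x - 5)| = 2|x - 5|.
We need 2|x - 5| < 5/8, i.e. |x - 5| < 5/8 / 2 = 5/16.
So any delta <= 5/16 works. Conversely, if delta > 5/16, then x = 5 + 5/16 satisfies |x - 5| = 5/16 < delta but |f(x) - f(5)| = 2 * 5/16 = 5/8, which is not < 5/8; so no larger delta works.
Hence the largest such delta is 5/16.

5/16


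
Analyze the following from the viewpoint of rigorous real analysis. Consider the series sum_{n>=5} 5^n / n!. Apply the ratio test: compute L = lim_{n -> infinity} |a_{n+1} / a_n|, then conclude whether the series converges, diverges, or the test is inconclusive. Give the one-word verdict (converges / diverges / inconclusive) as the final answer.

Let a_n denote the general term. Form the ratio a_{n+1}/a_n and simplify:
a_{n+1}/a_n = 5/(n + 1)
Take the limit as n -> infinity: L = 0.
Since L = 0 < 1, the ratio test implies the series converges.

converges


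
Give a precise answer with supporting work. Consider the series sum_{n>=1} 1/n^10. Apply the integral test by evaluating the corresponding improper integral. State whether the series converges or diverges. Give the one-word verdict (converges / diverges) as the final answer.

Let f(x) = x^(-10). Then f is positive, continuous, and decreasing on [1, infinity), so the integral test applies.
Compute the improper integral int_{1}^infinity f(x) dx:
  antiderivative F(x) = -1/(9*x^9).
  As x -> infinity, F(x) -> 0 (since p = 10 > 1).
  So int = F(infinity) - F(1) = 0 - (-1/9) = 1/9.
  Finite, so by the integral test, the series converges.

converges
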